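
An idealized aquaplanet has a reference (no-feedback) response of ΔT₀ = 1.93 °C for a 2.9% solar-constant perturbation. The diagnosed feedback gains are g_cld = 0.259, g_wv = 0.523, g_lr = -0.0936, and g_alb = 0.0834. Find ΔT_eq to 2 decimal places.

Total gain g = 0.259 + 0.523 − 0.0936 + 0.0834 = 0.7718.
Amplification A = 1/(1 − 0.7718) = 4.382.
ΔT = 1.93 × 4.382 = 8.46 °C.

8.46 °C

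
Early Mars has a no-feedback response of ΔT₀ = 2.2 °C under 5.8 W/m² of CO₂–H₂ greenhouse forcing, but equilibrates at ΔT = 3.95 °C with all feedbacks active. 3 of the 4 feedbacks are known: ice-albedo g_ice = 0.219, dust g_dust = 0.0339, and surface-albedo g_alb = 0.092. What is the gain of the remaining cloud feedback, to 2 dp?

Amplification A = ΔT/ΔT₀ = 3.95/2.2 = 1.795.
Total gain g = 1 − 1/A = 1 − 1/1.795 = 0.4429.
Known gains sum to 0.219 + 0.0339 + 0.092 = 0.3449.
g_cld = 0.4429 − 0.3449 = 0.10.

0.10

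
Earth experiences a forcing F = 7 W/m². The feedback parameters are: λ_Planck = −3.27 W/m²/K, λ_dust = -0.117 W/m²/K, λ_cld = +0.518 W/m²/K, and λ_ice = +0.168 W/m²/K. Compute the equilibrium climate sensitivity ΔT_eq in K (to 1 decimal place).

2.6 K

Net feedback parameter λ = (−3.27) + (-0.117) + (+0.518) + (+0.168) = -2.701 W/m²/K.
ΔT = −F/λ = −7/(-2.701) = 2.6 K.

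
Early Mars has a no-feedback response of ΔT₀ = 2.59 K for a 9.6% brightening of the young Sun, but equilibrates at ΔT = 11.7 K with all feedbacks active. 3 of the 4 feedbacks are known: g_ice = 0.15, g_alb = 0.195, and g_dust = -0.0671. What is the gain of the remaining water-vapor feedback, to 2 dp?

Amplification A = ΔT/ΔT₀ = 11.7/2.59 = 4.517.
Total gain g = 1 − 1/A = 1 − 1/4.517 = 0.7786.
Known gains sum to 0.15 + 0.195 − 0.0671 = 0.2779.
g_wv = 0.7786 − 0.2779 = 0.50.

0.50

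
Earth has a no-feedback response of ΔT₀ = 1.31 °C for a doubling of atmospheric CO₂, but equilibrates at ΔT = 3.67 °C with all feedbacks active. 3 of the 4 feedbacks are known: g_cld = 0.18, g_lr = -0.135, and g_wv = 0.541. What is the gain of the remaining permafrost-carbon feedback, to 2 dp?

0.06

Amplification A = ΔT/ΔT₀ = 3.67/1.31 = 2.802.
Total gain g = 1 − 1/A = 1 − 1/2.802 = 0.6431.
Known gains sum to 0.18 − 0.135 + 0.541 = 0.586.
g_pf = 0.6431 − 0.586 = 0.06.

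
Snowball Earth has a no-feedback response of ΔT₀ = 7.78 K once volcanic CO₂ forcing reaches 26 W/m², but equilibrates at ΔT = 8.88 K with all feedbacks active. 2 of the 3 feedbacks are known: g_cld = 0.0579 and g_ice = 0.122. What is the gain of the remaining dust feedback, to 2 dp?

-0.06

Amplification A = ΔT/ΔT₀ = 8.88/7.78 = 1.141.
Total gain g = 1 − 1/A = 1 − 1/1.141 = 0.1236.
Known gains sum to 0.0579 + 0.122 = 0.1799.
g_dust = 0.1236 − 0.1799 = -0.06.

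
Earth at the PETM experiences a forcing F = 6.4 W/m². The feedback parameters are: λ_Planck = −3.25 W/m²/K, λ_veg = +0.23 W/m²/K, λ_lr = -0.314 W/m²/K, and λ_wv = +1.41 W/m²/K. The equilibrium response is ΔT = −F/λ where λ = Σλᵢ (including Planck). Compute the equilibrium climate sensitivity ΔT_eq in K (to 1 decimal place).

Net feedback parameter λ = (−3.25) + (+0.23) + (-0.314) + (+1.41) = -1.924 W/m²/K.
ΔT = −F/λ = −6.4/(-1.924) = 3.3 K.

3.3 K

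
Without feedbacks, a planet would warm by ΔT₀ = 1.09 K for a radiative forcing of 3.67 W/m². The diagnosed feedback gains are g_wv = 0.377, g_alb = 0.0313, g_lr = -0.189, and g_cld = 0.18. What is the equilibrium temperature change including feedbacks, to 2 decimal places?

Total gain g = 0.377 + 0.0313 − 0.189 + 0.18 = 0.3993.
Amplification A = 1/(1 − 0.3993) = 1.665.
ΔT = 1.09 × 1.665 = 1.81 K.

1.81 K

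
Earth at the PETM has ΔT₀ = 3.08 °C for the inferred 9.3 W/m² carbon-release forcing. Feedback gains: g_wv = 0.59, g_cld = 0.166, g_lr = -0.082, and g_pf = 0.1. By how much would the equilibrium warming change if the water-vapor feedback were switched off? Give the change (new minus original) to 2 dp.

Original: g = 0.774, ΔT = 3.08/(1−0.774) = 13.6283 °C.
Without water-vapor: g' = 0.184, ΔT' = 3.08/(1−0.184) = 3.7745 °C.
Change = 3.7745 − 13.6283 = -9.85 °C.

-9.85 °C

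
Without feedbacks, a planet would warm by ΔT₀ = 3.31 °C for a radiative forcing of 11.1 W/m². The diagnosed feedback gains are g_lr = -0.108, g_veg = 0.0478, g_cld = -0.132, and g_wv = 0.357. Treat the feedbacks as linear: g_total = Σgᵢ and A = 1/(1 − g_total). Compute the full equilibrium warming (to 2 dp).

Total gain g = -0.108 + 0.0478 − 0.132 + 0.357 = 0.1648.
Amplification A = 1/(1 − 0.1648) = 1.197.
ΔT = 3.31 × 1.197 = 3.96 °C.

3.96 °C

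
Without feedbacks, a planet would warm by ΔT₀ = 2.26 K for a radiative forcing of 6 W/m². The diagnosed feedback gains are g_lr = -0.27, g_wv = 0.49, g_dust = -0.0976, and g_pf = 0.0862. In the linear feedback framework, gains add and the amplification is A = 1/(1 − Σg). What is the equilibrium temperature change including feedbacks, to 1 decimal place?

Total gain g = -0.27 + 0.49 − 0.0976 + 0.0862 = 0.2086.
Amplification A = 1/(1 − 0.2086) = 1.264.
ΔT = 2.26 × 1.264 = 2.9 K.

2.9 K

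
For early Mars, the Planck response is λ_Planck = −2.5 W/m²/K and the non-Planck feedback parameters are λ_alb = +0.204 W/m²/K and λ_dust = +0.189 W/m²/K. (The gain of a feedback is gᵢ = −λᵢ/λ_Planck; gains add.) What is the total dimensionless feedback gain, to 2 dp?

0.16

Convert to gains: g_alb = 0.204/2.5 = 0.0816; g_dust = 0.189/2.5 = 0.0756.
Total gain g = 0.1572.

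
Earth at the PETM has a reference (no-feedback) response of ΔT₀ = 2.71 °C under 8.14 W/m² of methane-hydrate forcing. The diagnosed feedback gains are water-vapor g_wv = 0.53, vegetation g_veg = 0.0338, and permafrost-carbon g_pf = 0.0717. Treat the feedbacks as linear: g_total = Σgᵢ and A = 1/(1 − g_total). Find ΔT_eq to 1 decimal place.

7.4 °C

Total gain g = 0.53 + 0.0338 + 0.0717 = 0.6355.
Amplification A = 1/(1 − 0.6355) = 2.743.
ΔT = 2.71 × 2.743 = 7.4 °C.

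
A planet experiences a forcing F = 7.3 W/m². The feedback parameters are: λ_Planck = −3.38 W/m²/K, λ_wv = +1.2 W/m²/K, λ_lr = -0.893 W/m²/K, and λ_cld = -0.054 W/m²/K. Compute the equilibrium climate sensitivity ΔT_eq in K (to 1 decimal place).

2.3 K

Net feedback parameter λ = (−3.38) + (+1.2) + (-0.893) + (-0.054) = -3.127 W/m²/K.
ΔT = −F/λ = −7.3/(-3.127) = 2.3 K.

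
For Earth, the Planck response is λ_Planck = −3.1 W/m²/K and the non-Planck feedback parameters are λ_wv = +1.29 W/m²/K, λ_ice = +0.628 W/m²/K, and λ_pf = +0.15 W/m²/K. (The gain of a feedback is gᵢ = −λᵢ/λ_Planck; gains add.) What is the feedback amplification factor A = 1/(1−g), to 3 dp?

3.004

Convert to gains: g_wv = 1.29/3.1 = 0.4161; g_ice = 0.628/3.1 = 0.2026; g_pf = 0.15/3.1 = 0.04839.
Total gain g = 0.66709.
A = 1/(1 − 0.66709) = 3.004.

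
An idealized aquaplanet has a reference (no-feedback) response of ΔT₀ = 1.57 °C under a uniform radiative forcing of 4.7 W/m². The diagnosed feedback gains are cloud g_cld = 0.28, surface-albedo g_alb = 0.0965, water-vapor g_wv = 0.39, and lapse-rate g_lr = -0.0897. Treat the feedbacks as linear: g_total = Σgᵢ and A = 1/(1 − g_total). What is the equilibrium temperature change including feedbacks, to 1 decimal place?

Total gain g = 0.28 + 0.0965 + 0.39 − 0.0897 = 0.6768.
Amplification A = 1/(1 − 0.6768) = 3.094.
ΔT = 1.57 × 3.094 = 4.9 °C.

4.9 °C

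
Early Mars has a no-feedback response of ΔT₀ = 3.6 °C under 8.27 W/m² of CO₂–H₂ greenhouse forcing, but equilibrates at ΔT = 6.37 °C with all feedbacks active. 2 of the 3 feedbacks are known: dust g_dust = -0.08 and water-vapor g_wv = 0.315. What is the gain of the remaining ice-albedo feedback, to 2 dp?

Amplification A = ΔT/ΔT₀ = 6.37/3.6 = 1.769.
Total gain g = 1 − 1/A = 1 − 1/1.769 = 0.4347.
Known gains sum to -0.08 + 0.315 = 0.235.
g_ice = 0.4347 − 0.235 = 0.20.

0.20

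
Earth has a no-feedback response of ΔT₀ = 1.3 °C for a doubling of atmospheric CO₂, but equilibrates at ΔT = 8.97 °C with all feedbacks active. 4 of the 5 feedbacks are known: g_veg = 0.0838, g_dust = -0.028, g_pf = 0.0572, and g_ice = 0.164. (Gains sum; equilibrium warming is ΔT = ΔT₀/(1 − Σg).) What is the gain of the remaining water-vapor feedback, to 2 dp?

0.58

Amplification A = ΔT/ΔT₀ = 8.97/1.3 = 6.9.
Total gain g = 1 − 1/A = 1 − 1/6.9 = 0.8551.
Known gains sum to 0.0838 − 0.028 + 0.0572 + 0.164 = 0.277.
g_wv = 0.8551 − 0.277 = 0.58.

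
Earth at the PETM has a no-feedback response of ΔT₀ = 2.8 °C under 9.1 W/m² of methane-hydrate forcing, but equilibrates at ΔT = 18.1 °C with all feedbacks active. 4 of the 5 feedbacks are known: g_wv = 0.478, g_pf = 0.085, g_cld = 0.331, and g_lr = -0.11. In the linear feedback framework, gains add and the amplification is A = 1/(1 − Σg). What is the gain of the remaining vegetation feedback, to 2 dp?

0.06

Amplification A = ΔT/ΔT₀ = 18.1/2.8 = 6.464.
Total gain g = 1 − 1/A = 1 − 1/6.464 = 0.8453.
Known gains sum to 0.478 + 0.085 + 0.331 − 0.11 = 0.784.
g_veg = 0.8453 − 0.784 = 0.06.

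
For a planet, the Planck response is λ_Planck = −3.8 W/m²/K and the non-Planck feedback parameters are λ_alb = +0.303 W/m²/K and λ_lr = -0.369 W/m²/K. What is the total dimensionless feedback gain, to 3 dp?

-0.017

Convert to gains: g_alb = 0.303/3.8 = 0.07974; g_lr = -0.369/3.8 = -0.09711.
Total gain g = -0.01737.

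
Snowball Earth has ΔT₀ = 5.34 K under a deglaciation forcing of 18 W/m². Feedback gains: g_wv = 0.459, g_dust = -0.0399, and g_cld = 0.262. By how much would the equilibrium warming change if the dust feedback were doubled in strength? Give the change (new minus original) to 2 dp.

Original: g = 0.6811, ΔT = 5.34/(1−0.6811) = 16.7451 K.
With doubled dust: g' = 0.6412, ΔT' = 5.34/(1−0.6412) = 14.8829 K.
Change = 14.8829 − 16.7451 = -1.86 K.

-1.86 K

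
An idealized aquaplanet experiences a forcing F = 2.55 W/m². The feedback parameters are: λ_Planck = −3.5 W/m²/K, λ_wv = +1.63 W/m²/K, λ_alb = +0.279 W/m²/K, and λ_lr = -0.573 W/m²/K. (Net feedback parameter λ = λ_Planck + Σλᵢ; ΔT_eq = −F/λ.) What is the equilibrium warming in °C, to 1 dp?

Net feedback parameter λ = (−3.5) + (+1.63) + (+0.279) + (-0.573) = -2.164 W/m²/K.
ΔT = −F/λ = −2.55/(-2.164) = 1.2 °C.

1.2 °C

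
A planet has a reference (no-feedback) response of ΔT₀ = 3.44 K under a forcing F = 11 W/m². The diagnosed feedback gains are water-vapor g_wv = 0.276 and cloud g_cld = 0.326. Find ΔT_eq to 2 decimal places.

Total gain g = 0.276 + 0.326 = 0.602.
Amplification A = 1/(1 − 0.602) = 2.513.
ΔT = 3.44 × 2.513 = 8.64 K.

8.64 K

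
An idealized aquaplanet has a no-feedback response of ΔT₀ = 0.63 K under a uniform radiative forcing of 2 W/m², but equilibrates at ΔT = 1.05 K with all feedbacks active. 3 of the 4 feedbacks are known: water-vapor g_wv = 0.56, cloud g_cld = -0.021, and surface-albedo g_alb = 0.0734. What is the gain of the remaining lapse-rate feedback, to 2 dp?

-0.21

Amplification A = ΔT/ΔT₀ = 1.05/0.63 = 1.667.
Total gain g = 1 − 1/A = 1 − 1/1.667 = 0.4001.
Known gains sum to 0.56 − 0.021 + 0.0734 = 0.6124.
g_lr = 0.4001 − 0.6124 = -0.21.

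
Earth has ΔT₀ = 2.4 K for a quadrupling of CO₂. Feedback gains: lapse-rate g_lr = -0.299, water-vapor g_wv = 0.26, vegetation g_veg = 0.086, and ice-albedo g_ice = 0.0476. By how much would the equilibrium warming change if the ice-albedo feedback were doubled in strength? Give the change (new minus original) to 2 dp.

Original: g = 0.0946, ΔT = 2.4/(1−0.0946) = 2.6508 K.
With doubled ice-albedo: g' = 0.1422, ΔT' = 2.4/(1−0.1422) = 2.7979 K.
Change = 2.7979 − 2.6508 = 0.15 K.

0.15 K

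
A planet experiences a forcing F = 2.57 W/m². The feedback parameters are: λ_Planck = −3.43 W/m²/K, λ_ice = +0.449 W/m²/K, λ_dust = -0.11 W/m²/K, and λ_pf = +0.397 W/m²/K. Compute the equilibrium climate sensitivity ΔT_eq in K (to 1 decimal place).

1.0 K

Net feedback parameter λ = (−3.43) + (+0.449) + (-0.11) + (+0.397) = -2.694 W/m²/K.
ΔT = −F/λ = −2.57/(-2.694) = 1.0 K.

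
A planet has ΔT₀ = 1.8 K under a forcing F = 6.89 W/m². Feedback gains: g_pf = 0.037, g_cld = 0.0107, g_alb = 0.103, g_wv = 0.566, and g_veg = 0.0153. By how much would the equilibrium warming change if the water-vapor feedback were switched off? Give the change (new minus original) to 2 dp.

-4.56 K

Original: g = 0.732, ΔT = 1.8/(1−0.732) = 6.7164 K.
Without water-vapor: g' = 0.166, ΔT' = 1.8/(1−0.166) = 2.1583 K.
Change = 2.1583 − 6.7164 = -4.56 K.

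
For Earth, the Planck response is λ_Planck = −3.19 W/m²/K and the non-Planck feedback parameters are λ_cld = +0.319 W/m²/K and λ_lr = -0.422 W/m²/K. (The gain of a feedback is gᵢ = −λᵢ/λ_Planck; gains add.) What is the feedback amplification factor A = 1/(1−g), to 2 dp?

0.97

Convert to gains: g_cld = 0.319/3.19 = 0.1; g_lr = -0.422/3.19 = -0.1323.
Total gain g = -0.0323.
A = 1/(1 + 0.0323) = 0.97.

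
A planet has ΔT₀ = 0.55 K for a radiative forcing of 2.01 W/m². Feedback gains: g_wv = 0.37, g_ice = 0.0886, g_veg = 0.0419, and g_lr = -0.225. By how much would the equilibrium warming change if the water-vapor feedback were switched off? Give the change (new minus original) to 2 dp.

Original: g = 0.2755, ΔT = 0.55/(1−0.2755) = 0.7591 K.
Without water-vapor: g' = -0.0945, ΔT' = 0.55/(1+0.0945) = 0.5025 K.
Change = 0.5025 − 0.7591 = -0.26 K.

-0.26 K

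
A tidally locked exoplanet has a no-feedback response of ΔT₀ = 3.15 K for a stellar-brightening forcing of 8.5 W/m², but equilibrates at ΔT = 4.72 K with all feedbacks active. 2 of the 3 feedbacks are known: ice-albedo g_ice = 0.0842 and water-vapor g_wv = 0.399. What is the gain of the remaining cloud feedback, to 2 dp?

Amplification A = ΔT/ΔT₀ = 4.72/3.15 = 1.498.
Total gain g = 1 − 1/A = 1 − 1/1.498 = 0.3324.
Known gains sum to 0.0842 + 0.399 = 0.4832.
g_cld = 0.3324 − 0.4832 = -0.15.

-0.15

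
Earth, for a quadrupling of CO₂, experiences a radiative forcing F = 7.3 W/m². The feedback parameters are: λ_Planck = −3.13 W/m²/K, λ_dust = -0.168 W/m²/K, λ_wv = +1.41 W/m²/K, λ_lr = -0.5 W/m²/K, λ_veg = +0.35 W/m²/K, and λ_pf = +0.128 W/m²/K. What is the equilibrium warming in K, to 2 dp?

3.82 K

Net feedback parameter λ = (−3.13) + (-0.168) + (+1.41) + (-0.5) + (+0.35) + (+0.128) = -1.91 W/m²/K.
ΔT = −F/λ = −7.3/(-1.91) = 3.82 K.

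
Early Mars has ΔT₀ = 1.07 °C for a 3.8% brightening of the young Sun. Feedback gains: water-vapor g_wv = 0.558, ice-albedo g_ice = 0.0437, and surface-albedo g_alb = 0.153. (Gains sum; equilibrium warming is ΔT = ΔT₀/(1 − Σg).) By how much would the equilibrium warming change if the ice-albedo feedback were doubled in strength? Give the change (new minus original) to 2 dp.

0.95 °C

Original: g = 0.7547, ΔT = 1.07/(1−0.7547) = 4.3620 °C.
With doubled ice-albedo: g' = 0.7984, ΔT' = 1.07/(1−0.7984) = 5.3075 °C.
Change = 5.3075 − 4.3620 = 0.95 °C.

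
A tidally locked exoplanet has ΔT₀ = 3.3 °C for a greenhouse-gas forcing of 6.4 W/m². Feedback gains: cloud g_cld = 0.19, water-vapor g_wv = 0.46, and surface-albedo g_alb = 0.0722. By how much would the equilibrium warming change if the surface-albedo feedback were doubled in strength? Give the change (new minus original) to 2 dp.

4.17 °C

Original: g = 0.7222, ΔT = 3.3/(1−0.7222) = 11.8790 °C.
With doubled surface-albedo: g' = 0.7944, ΔT' = 3.3/(1−0.7944) = 16.0506 °C.
Change = 16.0506 − 11.8790 = 4.17 °C.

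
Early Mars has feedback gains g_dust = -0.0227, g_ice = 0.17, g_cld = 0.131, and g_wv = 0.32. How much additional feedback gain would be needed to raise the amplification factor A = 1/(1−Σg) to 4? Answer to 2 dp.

Current total gain = 0.5983.
Target gain for A = 4: g* = 1 − 1/4 = 0.75.
Additional gain needed = 0.75 − 0.5983 = 0.15.

0.15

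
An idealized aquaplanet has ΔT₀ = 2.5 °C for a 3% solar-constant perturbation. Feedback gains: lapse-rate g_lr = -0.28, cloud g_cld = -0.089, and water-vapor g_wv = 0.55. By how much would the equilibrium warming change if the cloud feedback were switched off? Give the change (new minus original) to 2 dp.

0.37 °C

Original: g = 0.181, ΔT = 2.5/(1−0.181) = 3.0525 °C.
Without cloud: g' = 0.27, ΔT' = 2.5/(1−0.27) = 3.4247 °C.
Change = 3.4247 − 3.0525 = 0.37 °C.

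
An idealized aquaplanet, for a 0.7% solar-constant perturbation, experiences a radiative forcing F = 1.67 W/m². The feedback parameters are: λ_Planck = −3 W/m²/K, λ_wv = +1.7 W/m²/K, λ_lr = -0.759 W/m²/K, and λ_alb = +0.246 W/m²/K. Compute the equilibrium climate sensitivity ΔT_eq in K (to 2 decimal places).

0.92 K

Net feedback parameter λ = (−3) + (+1.7) + (-0.759) + (+0.246) = -1.813 W/m²/K.
ΔT = −F/λ = −1.67/(-1.813) = 0.92 K.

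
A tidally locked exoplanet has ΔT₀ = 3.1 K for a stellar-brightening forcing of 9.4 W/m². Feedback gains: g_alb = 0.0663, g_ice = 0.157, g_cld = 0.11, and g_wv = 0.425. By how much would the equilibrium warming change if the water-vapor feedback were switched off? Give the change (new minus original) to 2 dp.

Original: g = 0.7583, ΔT = 3.1/(1−0.7583) = 12.8258 K.
Without water-vapor: g' = 0.3333, ΔT' = 3.1/(1−0.3333) = 4.6498 K.
Change = 4.6498 − 12.8258 = -8.18 K.

-8.18 K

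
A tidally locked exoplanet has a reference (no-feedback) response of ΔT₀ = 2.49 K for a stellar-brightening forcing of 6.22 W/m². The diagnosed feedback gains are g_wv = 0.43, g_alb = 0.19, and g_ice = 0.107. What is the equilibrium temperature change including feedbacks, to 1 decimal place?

9.1 K

Total gain g = 0.43 + 0.19 + 0.107 = 0.727.
Amplification A = 1/(1 − 0.727) = 3.663.
ΔT = 2.49 × 3.663 = 9.1 K.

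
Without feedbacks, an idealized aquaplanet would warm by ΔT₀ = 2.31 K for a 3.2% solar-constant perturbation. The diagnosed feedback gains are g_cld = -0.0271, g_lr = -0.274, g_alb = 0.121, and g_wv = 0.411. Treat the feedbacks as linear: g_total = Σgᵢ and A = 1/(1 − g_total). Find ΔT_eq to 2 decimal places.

Total gain g = -0.0271 − 0.274 + 0.121 + 0.411 = 0.2309.
Amplification A = 1/(1 − 0.2309) = 1.3.
ΔT = 2.31 × 1.3 = 3.00 K.

3.00 K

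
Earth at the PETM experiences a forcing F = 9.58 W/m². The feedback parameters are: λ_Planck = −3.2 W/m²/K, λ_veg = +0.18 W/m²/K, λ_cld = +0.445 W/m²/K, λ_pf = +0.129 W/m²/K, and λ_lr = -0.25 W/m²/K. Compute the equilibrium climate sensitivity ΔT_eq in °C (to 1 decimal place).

Net feedback parameter λ = (−3.2) + (+0.18) + (+0.445) + (+0.129) + (-0.25) = -2.696 W/m²/K.
ΔT = −F/λ = −9.58/(-2.696) = 3.6 °C.

3.6 °C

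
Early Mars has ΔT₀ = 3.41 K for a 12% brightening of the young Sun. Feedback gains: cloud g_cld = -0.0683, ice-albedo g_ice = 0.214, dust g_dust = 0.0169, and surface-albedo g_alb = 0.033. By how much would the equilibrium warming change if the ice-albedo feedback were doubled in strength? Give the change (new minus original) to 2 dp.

Original: g = 0.1956, ΔT = 3.41/(1−0.1956) = 4.2392 K.
With doubled ice-albedo: g' = 0.4096, ΔT' = 3.41/(1−0.4096) = 5.7757 K.
Change = 5.7757 − 4.2392 = 1.54 K.

1.54 K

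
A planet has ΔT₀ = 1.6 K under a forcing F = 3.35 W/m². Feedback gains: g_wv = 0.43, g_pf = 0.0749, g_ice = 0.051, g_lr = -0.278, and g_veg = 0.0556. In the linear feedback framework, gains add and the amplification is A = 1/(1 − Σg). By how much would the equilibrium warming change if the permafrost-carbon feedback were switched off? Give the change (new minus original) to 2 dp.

-0.24 K

Original: g = 0.3335, ΔT = 1.6/(1−0.3335) = 2.4006 K.
Without permafrost-carbon: g' = 0.2586, ΔT' = 1.6/(1−0.2586) = 2.1581 K.
Change = 2.1581 − 2.4006 = -0.24 K.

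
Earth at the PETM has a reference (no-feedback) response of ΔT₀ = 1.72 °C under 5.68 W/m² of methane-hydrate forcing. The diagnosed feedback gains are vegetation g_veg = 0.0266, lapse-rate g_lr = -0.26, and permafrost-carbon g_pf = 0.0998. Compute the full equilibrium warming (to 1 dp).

Total gain g = 0.0266 − 0.26 + 0.0998 = -0.1336.
Amplification A = 1/(1 + 0.1336) = 0.8821.
ΔT = 1.72 × 0.8821 = 1.5 °C.

1.5 °C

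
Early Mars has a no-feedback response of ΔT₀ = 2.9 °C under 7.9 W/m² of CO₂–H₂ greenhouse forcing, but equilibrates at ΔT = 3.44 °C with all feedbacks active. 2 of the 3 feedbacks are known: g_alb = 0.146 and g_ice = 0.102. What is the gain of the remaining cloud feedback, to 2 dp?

-0.09

Amplification A = ΔT/ΔT₀ = 3.44/2.9 = 1.186.
Total gain g = 1 − 1/A = 1 − 1/1.186 = 0.1568.
Known gains sum to 0.146 + 0.102 = 0.248.
g_cld = 0.1568 − 0.248 = -0.09.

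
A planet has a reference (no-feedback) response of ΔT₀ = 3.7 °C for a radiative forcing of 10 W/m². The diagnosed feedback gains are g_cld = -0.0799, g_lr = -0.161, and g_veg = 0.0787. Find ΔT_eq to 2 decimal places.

Total gain g = -0.0799 − 0.161 + 0.0787 = -0.1622.
Amplification A = 1/(1 + 0.1622) = 0.8604.
ΔT = 3.7 × 0.8604 = 3.18 °C.

3.18 °C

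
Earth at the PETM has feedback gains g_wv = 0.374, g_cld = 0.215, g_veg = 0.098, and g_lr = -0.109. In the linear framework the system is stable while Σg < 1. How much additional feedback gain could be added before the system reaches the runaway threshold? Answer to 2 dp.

Current total gain = 0.374 + 0.215 + 0.098 − 0.109 = 0.578.
Margin to runaway = 1 − 0.578 = 0.42.

0.42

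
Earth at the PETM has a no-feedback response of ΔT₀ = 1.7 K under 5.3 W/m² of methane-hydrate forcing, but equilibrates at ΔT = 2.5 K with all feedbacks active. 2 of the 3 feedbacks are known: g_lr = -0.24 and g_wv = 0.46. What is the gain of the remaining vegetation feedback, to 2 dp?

Amplification A = ΔT/ΔT₀ = 2.5/1.7 = 1.471.
Total gain g = 1 − 1/A = 1 − 1/1.471 = 0.3202.
Known gains sum to -0.24 + 0.46 = 0.22.
g_veg = 0.3202 − 0.22 = 0.10.

0.10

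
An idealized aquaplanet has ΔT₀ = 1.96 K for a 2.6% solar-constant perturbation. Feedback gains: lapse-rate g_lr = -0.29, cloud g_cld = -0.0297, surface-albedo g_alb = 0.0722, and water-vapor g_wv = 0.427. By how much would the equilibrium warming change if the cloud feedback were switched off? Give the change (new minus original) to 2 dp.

Original: g = 0.1795, ΔT = 1.96/(1−0.1795) = 2.3888 K.
Without cloud: g' = 0.2092, ΔT' = 1.96/(1−0.2092) = 2.4785 K.
Change = 2.4785 − 2.3888 = 0.09 K.

0.09 K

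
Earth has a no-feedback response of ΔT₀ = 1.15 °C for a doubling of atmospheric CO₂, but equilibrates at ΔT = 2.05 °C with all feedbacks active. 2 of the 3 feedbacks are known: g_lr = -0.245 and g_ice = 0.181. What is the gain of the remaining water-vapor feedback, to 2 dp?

0.50

Amplification A = ΔT/ΔT₀ = 2.05/1.15 = 1.783.
Total gain g = 1 − 1/A = 1 − 1/1.783 = 0.4391.
Known gains sum to -0.245 + 0.181 = -0.064.
g_wv = 0.4391 + 0.064 = 0.50.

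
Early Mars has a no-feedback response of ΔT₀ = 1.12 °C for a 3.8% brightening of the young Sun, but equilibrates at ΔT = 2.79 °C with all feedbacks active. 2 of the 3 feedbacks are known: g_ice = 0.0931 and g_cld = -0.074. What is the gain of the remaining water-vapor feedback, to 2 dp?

Amplification A = ΔT/ΔT₀ = 2.79/1.12 = 2.491.
Total gain g = 1 − 1/A = 1 − 1/2.491 = 0.5986.
Known gains sum to 0.0931 − 0.074 = 0.0191.
g_wv = 0.5986 − 0.0191 = 0.58.

0.58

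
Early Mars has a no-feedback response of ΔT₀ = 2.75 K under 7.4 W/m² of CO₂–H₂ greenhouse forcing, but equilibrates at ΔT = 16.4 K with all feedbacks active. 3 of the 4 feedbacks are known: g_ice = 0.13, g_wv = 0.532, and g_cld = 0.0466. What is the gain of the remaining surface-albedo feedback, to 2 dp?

0.12

Amplification A = ΔT/ΔT₀ = 16.4/2.75 = 5.964.
Total gain g = 1 − 1/A = 1 − 1/5.964 = 0.8323.
Known gains sum to 0.13 + 0.532 + 0.0466 = 0.7086.
g_alb = 0.8323 − 0.7086 = 0.12.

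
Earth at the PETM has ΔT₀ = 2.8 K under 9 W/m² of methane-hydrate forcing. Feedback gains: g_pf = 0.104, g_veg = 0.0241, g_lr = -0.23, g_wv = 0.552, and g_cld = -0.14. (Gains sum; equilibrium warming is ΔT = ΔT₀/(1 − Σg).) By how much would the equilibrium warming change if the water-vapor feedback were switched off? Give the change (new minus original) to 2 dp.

Original: g = 0.3101, ΔT = 2.8/(1−0.3101) = 4.0586 K.
Without water-vapor: g' = -0.2419, ΔT' = 2.8/(1+0.2419) = 2.2546 K.
Change = 2.2546 − 4.0586 = -1.80 K.

-1.80 K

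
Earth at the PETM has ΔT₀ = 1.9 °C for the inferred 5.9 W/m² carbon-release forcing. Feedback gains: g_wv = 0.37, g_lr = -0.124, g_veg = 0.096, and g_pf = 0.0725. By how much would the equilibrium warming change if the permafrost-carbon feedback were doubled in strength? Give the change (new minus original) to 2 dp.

Original: g = 0.4145, ΔT = 1.9/(1−0.4145) = 3.2451 °C.
With doubled permafrost-carbon: g' = 0.487, ΔT' = 1.9/(1−0.487) = 3.7037 °C.
Change = 3.7037 − 3.2451 = 0.46 °C.

0.46 °C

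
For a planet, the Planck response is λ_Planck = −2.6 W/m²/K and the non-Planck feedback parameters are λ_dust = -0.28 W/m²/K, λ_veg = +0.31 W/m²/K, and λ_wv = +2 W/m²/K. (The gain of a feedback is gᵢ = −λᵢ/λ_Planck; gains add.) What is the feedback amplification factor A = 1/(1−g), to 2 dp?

Convert to gains: g_dust = -0.28/2.6 = -0.1077; g_veg = 0.31/2.6 = 0.1192; g_wv = 2/2.6 = 0.7692.
Total gain g = 0.7807.
A = 1/(1 − 0.7807) = 4.56.

4.56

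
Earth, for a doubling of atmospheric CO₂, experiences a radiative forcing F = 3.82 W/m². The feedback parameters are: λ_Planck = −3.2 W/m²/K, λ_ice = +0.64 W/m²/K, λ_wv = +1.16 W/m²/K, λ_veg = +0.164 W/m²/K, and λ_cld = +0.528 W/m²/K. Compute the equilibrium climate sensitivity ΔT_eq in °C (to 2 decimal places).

Net feedback parameter λ = (−3.2) + (+0.64) + (+1.16) + (+0.164) + (+0.528) = -0.708 W/m²/K.
ΔT = −F/λ = −3.82/(-0.708) = 5.40 °C.

5.40 °C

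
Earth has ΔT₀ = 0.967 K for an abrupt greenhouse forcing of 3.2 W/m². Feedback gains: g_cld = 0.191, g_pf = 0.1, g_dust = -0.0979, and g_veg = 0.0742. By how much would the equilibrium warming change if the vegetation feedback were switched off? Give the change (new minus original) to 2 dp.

-0.12 K

Original: g = 0.2673, ΔT = 0.967/(1−0.2673) = 1.3198 K.
Without vegetation: g' = 0.1931, ΔT' = 0.967/(1−0.1931) = 1.1984 K.
Change = 1.1984 − 1.3198 = -0.12 K.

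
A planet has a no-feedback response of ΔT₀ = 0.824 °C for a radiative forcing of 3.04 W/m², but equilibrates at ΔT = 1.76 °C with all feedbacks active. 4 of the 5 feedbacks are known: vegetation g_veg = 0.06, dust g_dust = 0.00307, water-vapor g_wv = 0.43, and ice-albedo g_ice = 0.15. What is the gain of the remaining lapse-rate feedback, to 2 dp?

Amplification A = ΔT/ΔT₀ = 1.76/0.824 = 2.136.
Total gain g = 1 − 1/A = 1 − 1/2.136 = 0.5318.
Known gains sum to 0.06 + 0.00307 + 0.43 + 0.15 = 0.64307.
g_lr = 0.5318 − 0.64307 = -0.11.

-0.11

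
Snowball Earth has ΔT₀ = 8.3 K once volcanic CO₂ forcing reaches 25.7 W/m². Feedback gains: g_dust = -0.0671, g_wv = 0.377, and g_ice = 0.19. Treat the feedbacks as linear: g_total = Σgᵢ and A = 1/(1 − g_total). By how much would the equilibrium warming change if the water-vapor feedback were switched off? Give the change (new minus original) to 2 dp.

-7.13 K

Original: g = 0.4999, ΔT = 8.3/(1−0.4999) = 16.5967 K.
Without water-vapor: g' = 0.1229, ΔT' = 8.3/(1−0.1229) = 9.4630 K.
Change = 9.4630 − 16.5967 = -7.13 K.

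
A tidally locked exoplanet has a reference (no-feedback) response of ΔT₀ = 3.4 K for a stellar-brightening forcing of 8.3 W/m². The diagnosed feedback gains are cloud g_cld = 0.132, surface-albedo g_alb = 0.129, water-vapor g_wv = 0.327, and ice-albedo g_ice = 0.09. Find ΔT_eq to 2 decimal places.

Total gain g = 0.132 + 0.129 + 0.327 + 0.09 = 0.678.
Amplification A = 1/(1 − 0.678) = 3.106.
ΔT = 3.4 × 3.106 = 10.56 K.

10.56 K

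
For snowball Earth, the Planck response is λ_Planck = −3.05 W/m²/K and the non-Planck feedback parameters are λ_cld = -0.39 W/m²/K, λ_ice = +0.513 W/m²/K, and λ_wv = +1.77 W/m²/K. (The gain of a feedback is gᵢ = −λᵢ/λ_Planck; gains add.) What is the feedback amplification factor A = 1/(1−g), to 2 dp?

2.64

Convert to gains: g_cld = -0.39/3.05 = -0.1279; g_ice = 0.513/3.05 = 0.1682; g_wv = 1.77/3.05 = 0.5803.
Total gain g = 0.6206.
A = 1/(1 − 0.6206) = 2.64.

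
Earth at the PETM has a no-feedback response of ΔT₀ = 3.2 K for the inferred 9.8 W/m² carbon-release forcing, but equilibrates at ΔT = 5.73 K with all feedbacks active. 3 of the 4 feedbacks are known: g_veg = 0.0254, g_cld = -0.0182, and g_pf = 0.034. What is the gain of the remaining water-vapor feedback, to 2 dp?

0.40

Amplification A = ΔT/ΔT₀ = 5.73/3.2 = 1.791.
Total gain g = 1 − 1/A = 1 − 1/1.791 = 0.4417.
Known gains sum to 0.0254 − 0.0182 + 0.034 = 0.0412.
g_wv = 0.4417 − 0.0412 = 0.40.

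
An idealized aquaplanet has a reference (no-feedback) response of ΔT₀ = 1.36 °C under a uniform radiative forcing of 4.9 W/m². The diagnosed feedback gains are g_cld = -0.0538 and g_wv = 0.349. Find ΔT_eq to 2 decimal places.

1.93 °C

Total gain g = -0.0538 + 0.349 = 0.2952.
Amplification A = 1/(1 − 0.2952) = 1.419.
ΔT = 1.36 × 1.419 = 1.93 °C.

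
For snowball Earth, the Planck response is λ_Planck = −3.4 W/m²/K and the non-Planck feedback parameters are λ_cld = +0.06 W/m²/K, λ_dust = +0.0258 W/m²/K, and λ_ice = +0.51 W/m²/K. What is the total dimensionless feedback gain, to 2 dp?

Convert to gains: g_cld = 0.06/3.4 = 0.01765; g_dust = 0.0258/3.4 = 0.007588; g_ice = 0.51/3.4 = 0.15.
Total gain g = 0.175238.

0.18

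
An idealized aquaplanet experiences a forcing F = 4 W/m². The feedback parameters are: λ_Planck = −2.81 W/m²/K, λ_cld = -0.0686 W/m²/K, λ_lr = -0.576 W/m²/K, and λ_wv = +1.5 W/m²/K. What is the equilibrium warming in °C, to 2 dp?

Net feedback parameter λ = (−2.81) + (-0.0686) + (-0.576) + (+1.5) = -1.9546 W/m²/K.
ΔT = −F/λ = −4/(-1.9546) = 2.05 °C.

2.05 °C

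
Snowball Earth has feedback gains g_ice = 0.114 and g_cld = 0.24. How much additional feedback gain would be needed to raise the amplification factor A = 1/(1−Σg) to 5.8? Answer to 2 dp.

Current total gain = 0.354.
Target gain for A = 5.8: g* = 1 − 1/5.8 = 0.8276.
Additional gain needed = 0.8276 − 0.354 = 0.47.

0.47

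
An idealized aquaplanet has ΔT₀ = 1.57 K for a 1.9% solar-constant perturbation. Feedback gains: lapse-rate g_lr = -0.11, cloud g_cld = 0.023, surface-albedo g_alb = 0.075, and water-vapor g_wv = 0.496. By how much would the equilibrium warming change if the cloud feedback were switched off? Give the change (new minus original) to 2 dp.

-0.13 K

Original: g = 0.484, ΔT = 1.57/(1−0.484) = 3.0426 K.
Without cloud: g' = 0.461, ΔT' = 1.57/(1−0.461) = 2.9128 K.
Change = 2.9128 − 3.0426 = -0.13 K.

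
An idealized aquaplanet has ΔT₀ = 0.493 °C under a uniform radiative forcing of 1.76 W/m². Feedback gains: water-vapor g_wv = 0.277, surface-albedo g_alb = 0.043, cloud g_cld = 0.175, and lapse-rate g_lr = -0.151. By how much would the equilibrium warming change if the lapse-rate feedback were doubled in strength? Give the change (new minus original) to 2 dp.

-0.14 °C

Original: g = 0.344, ΔT = 0.493/(1−0.344) = 0.7515 °C.
With doubled lapse-rate: g' = 0.193, ΔT' = 0.493/(1−0.193) = 0.6109 °C.
Change = 0.6109 − 0.7515 = -0.14 °C.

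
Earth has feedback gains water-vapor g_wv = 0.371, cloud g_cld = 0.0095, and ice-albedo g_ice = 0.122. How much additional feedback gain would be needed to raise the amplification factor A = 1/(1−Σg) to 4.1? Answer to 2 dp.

0.25

Current total gain = 0.5025.
Target gain for A = 4.1: g* = 1 − 1/4.1 = 0.7561.
Additional gain needed = 0.7561 − 0.5025 = 0.25.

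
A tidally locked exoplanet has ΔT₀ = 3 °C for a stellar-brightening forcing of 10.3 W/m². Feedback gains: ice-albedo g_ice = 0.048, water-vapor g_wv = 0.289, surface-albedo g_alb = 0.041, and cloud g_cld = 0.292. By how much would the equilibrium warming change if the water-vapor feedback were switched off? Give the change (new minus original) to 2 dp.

Original: g = 0.67, ΔT = 3/(1−0.67) = 9.0909 °C.
Without water-vapor: g' = 0.381, ΔT' = 3/(1−0.381) = 4.8465 °C.
Change = 4.8465 − 9.0909 = -4.24 °C.

-4.24 °C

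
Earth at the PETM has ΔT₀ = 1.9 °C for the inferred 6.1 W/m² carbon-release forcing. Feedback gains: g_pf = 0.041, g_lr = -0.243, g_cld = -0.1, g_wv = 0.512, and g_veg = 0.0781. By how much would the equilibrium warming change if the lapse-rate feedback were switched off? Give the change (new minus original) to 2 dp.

Original: g = 0.2881, ΔT = 1.9/(1−0.2881) = 2.6689 °C.
Without lapse-rate: g' = 0.5311, ΔT' = 1.9/(1−0.5311) = 4.0520 °C.
Change = 4.0520 − 2.6689 = 1.38 °C.

1.38 °C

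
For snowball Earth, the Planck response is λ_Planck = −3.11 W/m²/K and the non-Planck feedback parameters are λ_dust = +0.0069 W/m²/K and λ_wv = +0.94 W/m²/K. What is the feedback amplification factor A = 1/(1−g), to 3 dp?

1.438

Convert to gains: g_dust = 0.0069/3.11 = 0.002219; g_wv = 0.94/3.11 = 0.3023.
Total gain g = 0.304519.
A = 1/(1 − 0.304519) = 1.438.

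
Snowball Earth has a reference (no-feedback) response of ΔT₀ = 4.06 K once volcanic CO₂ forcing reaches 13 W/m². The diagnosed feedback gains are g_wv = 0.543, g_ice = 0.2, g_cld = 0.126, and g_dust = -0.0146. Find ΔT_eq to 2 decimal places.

27.88 K

Total gain g = 0.543 + 0.2 + 0.126 − 0.0146 = 0.8544.
Amplification A = 1/(1 − 0.8544) = 6.868.
ΔT = 4.06 × 6.868 = 27.88 K.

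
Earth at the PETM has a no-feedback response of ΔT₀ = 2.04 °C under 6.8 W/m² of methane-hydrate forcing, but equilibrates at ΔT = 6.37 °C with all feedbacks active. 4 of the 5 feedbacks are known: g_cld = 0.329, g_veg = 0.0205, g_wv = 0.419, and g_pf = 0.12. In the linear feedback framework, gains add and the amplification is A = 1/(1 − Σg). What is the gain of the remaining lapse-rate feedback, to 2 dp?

Amplification A = ΔT/ΔT₀ = 6.37/2.04 = 3.123.
Total gain g = 1 − 1/A = 1 − 1/3.123 = 0.6798.
Known gains sum to 0.329 + 0.0205 + 0.419 + 0.12 = 0.8885.
g_lr = 0.6798 − 0.8885 = -0.21.

-0.21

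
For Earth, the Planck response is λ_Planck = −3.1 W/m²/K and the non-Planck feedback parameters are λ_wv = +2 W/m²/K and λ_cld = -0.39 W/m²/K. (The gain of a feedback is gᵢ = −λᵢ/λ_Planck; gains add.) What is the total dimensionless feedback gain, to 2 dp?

0.52

Convert to gains: g_wv = 2/3.1 = 0.6452; g_cld = -0.39/3.1 = -0.1258.
Total gain g = 0.5194.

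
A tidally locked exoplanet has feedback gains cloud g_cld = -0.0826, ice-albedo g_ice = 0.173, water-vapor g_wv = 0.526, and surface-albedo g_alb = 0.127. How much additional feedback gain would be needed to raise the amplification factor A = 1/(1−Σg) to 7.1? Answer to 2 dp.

0.12

Current total gain = 0.7434.
Target gain for A = 7.1: g* = 1 − 1/7.1 = 0.8592.
Additional gain needed = 0.8592 − 0.7434 = 0.12.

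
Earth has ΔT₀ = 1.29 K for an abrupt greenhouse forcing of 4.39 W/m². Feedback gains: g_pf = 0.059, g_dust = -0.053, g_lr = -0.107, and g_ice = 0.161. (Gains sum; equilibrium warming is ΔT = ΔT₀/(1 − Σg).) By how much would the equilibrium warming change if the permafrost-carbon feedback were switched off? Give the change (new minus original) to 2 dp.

-0.08 K

Original: g = 0.06, ΔT = 1.29/(1−0.06) = 1.3723 K.
Without permafrost-carbon: g' = 0.001, ΔT' = 1.29/(1−0.001) = 1.2913 K.
Change = 1.2913 − 1.3723 = -0.08 K.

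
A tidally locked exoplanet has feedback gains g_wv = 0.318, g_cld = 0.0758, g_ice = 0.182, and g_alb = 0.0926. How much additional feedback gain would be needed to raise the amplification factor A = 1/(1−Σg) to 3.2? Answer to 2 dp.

0.02

Current total gain = 0.6684.
Target gain for A = 3.2: g* = 1 − 1/3.2 = 0.6875.
Additional gain needed = 0.6875 − 0.6684 = 0.02.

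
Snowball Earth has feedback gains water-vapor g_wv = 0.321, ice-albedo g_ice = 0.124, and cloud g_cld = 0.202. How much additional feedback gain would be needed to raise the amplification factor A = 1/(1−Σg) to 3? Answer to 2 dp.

Current total gain = 0.647.
Target gain for A = 3: g* = 1 − 1/3 = 0.6667.
Additional gain needed = 0.6667 − 0.647 = 0.02.

0.02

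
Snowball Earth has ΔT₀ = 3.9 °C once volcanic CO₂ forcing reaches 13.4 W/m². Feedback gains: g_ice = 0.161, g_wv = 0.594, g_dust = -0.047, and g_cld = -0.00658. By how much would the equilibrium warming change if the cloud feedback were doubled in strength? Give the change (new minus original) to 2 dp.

Original: g = 0.70142, ΔT = 3.9/(1−0.70142) = 13.0618 °C.
With doubled cloud: g' = 0.69484, ΔT' = 3.9/(1−0.69484) = 12.7802 °C.
Change = 12.7802 − 13.0618 = -0.28 °C.

-0.28 °C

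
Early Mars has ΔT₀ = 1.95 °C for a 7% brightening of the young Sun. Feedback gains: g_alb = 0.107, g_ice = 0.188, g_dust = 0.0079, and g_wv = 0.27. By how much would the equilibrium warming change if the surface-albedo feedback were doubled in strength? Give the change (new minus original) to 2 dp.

Original: g = 0.5729, ΔT = 1.95/(1−0.5729) = 4.5657 °C.
With doubled surface-albedo: g' = 0.6799, ΔT' = 1.95/(1−0.6799) = 6.0918 °C.
Change = 6.0918 − 4.5657 = 1.53 °C.

1.53 °C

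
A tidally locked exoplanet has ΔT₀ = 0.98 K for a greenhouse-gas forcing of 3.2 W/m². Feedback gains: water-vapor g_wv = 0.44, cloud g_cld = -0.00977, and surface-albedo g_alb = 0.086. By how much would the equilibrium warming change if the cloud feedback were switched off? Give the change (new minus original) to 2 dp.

0.04 K

Original: g = 0.51623, ΔT = 0.98/(1−0.51623) = 2.0258 K.
Without cloud: g' = 0.526, ΔT' = 0.98/(1−0.526) = 2.0675 K.
Change = 2.0675 − 2.0258 = 0.04 K.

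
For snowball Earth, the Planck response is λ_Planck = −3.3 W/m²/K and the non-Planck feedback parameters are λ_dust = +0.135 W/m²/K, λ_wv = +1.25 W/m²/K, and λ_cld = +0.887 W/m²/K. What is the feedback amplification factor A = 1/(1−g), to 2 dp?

3.21

Convert to gains: g_dust = 0.135/3.3 = 0.04091; g_wv = 1.25/3.3 = 0.3788; g_cld = 0.887/3.3 = 0.2688.
Total gain g = 0.68851.
A = 1/(1 − 0.68851) = 3.21.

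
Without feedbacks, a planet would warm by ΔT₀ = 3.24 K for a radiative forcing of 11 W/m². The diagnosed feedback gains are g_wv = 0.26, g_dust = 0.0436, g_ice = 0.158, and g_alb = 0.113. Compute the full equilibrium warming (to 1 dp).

7.6 K

Total gain g = 0.26 + 0.0436 + 0.158 + 0.113 = 0.5746.
Amplification A = 1/(1 − 0.5746) = 2.351.
ΔT = 3.24 × 2.351 = 7.6 K.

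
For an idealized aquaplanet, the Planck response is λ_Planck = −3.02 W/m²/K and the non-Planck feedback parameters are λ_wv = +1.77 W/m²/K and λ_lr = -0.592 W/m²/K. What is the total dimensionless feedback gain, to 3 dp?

0.390

Convert to gains: g_wv = 1.77/3.02 = 0.5861; g_lr = -0.592/3.02 = -0.196.
Total gain g = 0.3901.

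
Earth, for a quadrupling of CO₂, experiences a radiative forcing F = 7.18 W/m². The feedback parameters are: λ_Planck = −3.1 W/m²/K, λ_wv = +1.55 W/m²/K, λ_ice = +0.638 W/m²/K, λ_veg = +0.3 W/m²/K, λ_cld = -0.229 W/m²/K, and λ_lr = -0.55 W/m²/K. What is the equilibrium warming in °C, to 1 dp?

Net feedback parameter λ = (−3.1) + (+1.55) + (+0.638) + (+0.3) + (-0.229) + (-0.55) = -1.391 W/m²/K.
ΔT = −F/λ = −7.18/(-1.391) = 5.2 °C.

5.2 °C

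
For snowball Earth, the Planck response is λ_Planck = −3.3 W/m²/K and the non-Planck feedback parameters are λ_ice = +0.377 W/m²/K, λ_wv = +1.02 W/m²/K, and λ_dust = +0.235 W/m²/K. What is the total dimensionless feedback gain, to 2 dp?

0.49

Convert to gains: g_ice = 0.377/3.3 = 0.1142; g_wv = 1.02/3.3 = 0.3091; g_dust = 0.235/3.3 = 0.07121.
Total gain g = 0.49451.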